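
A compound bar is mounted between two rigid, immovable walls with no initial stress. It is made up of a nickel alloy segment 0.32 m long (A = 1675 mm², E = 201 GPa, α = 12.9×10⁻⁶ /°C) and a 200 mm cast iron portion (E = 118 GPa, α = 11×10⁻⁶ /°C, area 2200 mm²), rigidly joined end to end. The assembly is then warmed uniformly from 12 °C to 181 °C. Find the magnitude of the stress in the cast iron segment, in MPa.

Free thermal expansion of the whole bar: Σ αᵢΔT Lᵢ = 12.9×10⁻⁶×169×320 + 11×10⁻⁶×169×200 = 1.069 mm.
The walls prevent any net length change, so an axial force P (same in every segment) develops. Compatibility: P · Σ Lᵢ/(AᵢEᵢ) = δ_free.
Σ Lᵢ/(AᵢEᵢ) = 320/(1675×201×10³) + 200/(2200×118×10³) = 1.721×10⁻⁶ mm/N.
Hence P = δ_free / Σ(L/AE) = 1.069/1.721×10⁻⁶ = 621.4 kN (compressive).
σ_{cast iron} = P / A = 621400 / 2200 = 282.5 MPa.

σ ≈ 282 MPa (compressive)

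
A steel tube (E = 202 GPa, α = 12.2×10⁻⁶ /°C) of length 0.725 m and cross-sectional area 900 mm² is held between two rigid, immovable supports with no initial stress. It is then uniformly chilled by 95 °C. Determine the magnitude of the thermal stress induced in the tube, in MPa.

The supports are rigid, so the total axial strain is zero. The restrained thermal strain is ε = αΔT = 12.2×10⁻⁶ × 95 = 1159×10⁻⁶.
Hence σ = E·αΔT = 202×10³ × 1159×10⁻⁶ = 234.1 MPa, tensile.

σ ≈ 234 MPa (tensile)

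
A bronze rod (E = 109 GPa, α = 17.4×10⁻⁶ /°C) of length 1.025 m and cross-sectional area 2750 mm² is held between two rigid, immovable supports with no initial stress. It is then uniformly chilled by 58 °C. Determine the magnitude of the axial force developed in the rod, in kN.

P ≈ 303 kN (tensile)

With zero net strain, σ = E·αΔT = 109 GPa × 17.4×10⁻⁶ × 58 = 110 MPa.
Axial force P = σA = 110 × 2750 = 302500 N = 302.5 kN, tensile.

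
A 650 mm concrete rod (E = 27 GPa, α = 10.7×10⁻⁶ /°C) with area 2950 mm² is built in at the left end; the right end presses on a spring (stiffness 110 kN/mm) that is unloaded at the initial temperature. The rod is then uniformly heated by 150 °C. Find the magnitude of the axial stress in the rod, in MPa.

σ ≈ 20.5 MPa (compressive)

If the spring were absent the rod would lengthen by αΔT L = 10.7×10⁻⁶ × 150 × 650 = 1.043 mm.
Let P be the compressive force at the spring. The rod shortens elastically by PL/(AE) and the spring compresses by P/k; together these equal δ_free.
P [ L/(AE) + 1/k ] = δ_free → P [ 650/(2950×27×10³) + 1/(110×10³) ] = 1.043.
P = 1.043 / 1.725×10⁻⁵ = 60470 N.
σ = P/A = 60470/2950 = 20.5 MPa.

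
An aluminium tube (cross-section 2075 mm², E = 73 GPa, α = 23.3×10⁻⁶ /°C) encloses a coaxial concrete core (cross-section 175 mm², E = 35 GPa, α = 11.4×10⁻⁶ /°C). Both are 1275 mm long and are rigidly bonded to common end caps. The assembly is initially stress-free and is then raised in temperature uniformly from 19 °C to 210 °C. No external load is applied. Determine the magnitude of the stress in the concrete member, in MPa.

σ ≈ 76.5 MPa (tensile)

Both members must finish at the same length. With the larger α, the aluminium tends to over-expand; the plates restrain it, putting the aluminium in compression and the concrete in tension. With no external load the two internal forces are equal and opposite, magnitude P.
Setting the final lengths equal and cancelling L: (α₁ − α₂)ΔT = P/(A₁E₁) + P/(A₂E₂).
|α₁ − α₂|·ΔT = 11.9×10⁻⁶ × 191 = 0.002273.
1/(A₁E₁) + 1/(A₂E₂) = 1/(2075×73×10³) + 1/(175×35×10³) = 1.699×10⁻⁷ N⁻¹.
P = 0.002273 / 1.699×10⁻⁷ = 13380 N = 13.38 kN.
σ_{concrete} = P/A₂ = 13380/175 = 76.46 MPa, tensile.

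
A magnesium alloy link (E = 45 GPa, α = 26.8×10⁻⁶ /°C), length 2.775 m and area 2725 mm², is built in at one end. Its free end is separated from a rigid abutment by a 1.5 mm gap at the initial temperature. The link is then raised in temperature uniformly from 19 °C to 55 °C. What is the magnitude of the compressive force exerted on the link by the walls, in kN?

Free thermal elongation = αΔT L = 26.8×10⁻⁶ × 36 × 2775 = 2.677 mm.
The gap closes (δ_free > 1.5 mm) and the wall then resists a further 2.677 − 1.5 = 1.177 mm of expansion.
That suppressed elongation corresponds to σ = E·Δ/L = 45×10³ × 1.177/2775 = 19.09 MPa.
Force on the wall = σA = 19.09 × 2725 mm² = 52.02 kN.

P ≈ 52 kN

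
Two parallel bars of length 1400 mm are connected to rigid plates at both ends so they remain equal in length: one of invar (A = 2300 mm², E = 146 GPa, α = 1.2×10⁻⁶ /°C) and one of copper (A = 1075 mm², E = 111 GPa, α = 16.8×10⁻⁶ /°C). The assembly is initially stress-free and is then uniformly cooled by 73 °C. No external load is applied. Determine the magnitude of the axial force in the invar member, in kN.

P ≈ 100 kN (compressive in the invar)

The copper has the larger α, so on cooling it would change length more than the invar if both were free. The rigid plates force a common final length, so the copper is put into tension and the invar into compression, with equal and opposite forces P (no external load).
Compatibility of the two members (thermal + elastic change equal): (α₁ − α₂)ΔT = P·[1/(A₁E₁) + 1/(A₂E₂)].
|α₁ − α₂|·ΔT = 15.6×10⁻⁶ × 73 = 0.001139.
1/(A₁E₁) + 1/(A₂E₂) = 1/(2300×146×10³) + 1/(1075×111×10³) = 1.136×10⁻⁸ N⁻¹.
So P = 0.001139 / 1.136×10⁻⁸ = 100.3 kN.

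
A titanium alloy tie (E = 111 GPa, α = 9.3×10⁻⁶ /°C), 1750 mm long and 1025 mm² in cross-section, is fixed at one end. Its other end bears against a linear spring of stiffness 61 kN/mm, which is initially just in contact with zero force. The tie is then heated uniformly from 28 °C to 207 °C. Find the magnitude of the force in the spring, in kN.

P ≈ 91.7 kN

The unrestrained thermal change is αΔT L = 9.3×10⁻⁶ × 179 × 1750 = 2.913 mm.
Let P be the compressive force at the spring. The tie shortens elastically by PL/(AE) and the spring compresses by P/k; together these equal δ_free.
P [ L/(AE) + 1/k ] = δ_free → P [ 1750/(1025×111×10³) + 1/(61×10³) ] = 2.913.
P = 2.913 / 3.177×10⁻⁵ = 91680 N.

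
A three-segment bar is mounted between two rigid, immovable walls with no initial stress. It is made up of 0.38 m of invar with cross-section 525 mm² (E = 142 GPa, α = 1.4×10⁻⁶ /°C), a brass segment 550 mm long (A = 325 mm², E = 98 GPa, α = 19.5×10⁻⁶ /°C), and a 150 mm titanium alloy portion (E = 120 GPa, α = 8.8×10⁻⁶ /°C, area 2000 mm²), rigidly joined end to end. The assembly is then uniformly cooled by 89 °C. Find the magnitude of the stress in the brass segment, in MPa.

σ ≈ 150 MPa (tensile)

With the walls removed the bar would change length by δ_free = Σ αᵢΔT Lᵢ = 1.4×10⁻⁶×89×380 + 19.5×10⁻⁶×89×550 + 8.8×10⁻⁶×89×150 = 1.119 mm.
Since the ends are fixed, an axial force P builds up, equal in every segment, with P · Σ Lᵢ/(AᵢEᵢ) = δ_free.
The series flexibility is Σ Lᵢ/(AᵢEᵢ) = 380/(525×142×10³) + 550/(325×98×10³) + 150/(2000×120×10³) = 2.299×10⁻⁵ mm/N.
P = 1.119 / 2.299×10⁻⁵ = 48690 N = 48.69 kN, tensile.
σ_{brass} = P / A = 48690 / 325 = 149.8 MPa.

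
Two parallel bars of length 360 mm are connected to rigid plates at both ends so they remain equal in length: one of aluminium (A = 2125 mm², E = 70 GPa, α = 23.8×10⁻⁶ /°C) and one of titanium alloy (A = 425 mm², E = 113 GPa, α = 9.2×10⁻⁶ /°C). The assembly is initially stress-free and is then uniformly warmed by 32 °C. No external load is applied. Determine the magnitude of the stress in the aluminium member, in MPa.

σ ≈ 7.98 MPa (compressive)

The aluminium has the larger α, so on heating it would change length more than the titanium alloy if both were free. The rigid plates force a common final length, so the aluminium is put into compression and the titanium alloy into tension, with equal and opposite forces P (no external load).
Setting the final lengths equal and cancelling L: (α₁ − α₂)ΔT = P/(A₁E₁) + P/(A₂E₂).
|α₁ − α₂|·ΔT = 14.6×10⁻⁶ × 32 = 0.0004672.
1/(A₁E₁) + 1/(A₂E₂) = 1/(2125×70×10³) + 1/(425×113×10³) = 2.755×10⁻⁸ N⁻¹.
So P = 0.0004672 / 2.755×10⁻⁸ = 16.96 kN.
σ_{aluminium} = P/A₁ = 16960/2125 = 7.982 MPa, compressive.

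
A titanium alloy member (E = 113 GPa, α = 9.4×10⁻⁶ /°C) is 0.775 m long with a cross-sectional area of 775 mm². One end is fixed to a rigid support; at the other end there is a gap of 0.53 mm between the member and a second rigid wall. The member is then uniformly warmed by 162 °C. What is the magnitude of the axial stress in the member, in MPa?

Unrestrained expansion: δ_free = αΔT L = 9.4×10⁻⁶ × 162 × 775 = 1.18 mm.
This exceeds the 0.53 mm gap, so the wall pushes back. The portion of expansion that must be recovered elastically is δ_free − gap = 1.18 − 0.53 = 0.6502 mm.
That suppressed elongation corresponds to σ = E·Δ/L = 113×10³ × 0.6502/775 = 94.8 MPa.

σ ≈ 94.8 MPa (compressive)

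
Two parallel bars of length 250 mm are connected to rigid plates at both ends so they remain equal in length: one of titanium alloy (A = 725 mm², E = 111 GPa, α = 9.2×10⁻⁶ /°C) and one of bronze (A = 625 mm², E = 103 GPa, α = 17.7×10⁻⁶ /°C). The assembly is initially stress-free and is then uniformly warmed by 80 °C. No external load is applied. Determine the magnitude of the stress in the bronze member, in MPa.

The bronze has the larger α, so on heating it would change length more than the titanium alloy if both were free. The rigid plates force a common final length, so the bronze is put into compression and the titanium alloy into tension, with equal and opposite forces P (no external load).
Setting the final lengths equal and cancelling L: (α₁ − α₂)ΔT = P/(A₁E₁) + P/(A₂E₂).
|α₁ − α₂|·ΔT = 8.5×10⁻⁶ × 80 = 0.00068.
1/(A₁E₁) + 1/(A₂E₂) = 1/(725×111×10³) + 1/(625×103×10³) = 2.796×10⁻⁸ N⁻¹.
P = 0.00068 / 2.796×10⁻⁸ = 24320 N = 24.32 kN.
σ_{bronze} = P/A₂ = 24320/625 = 38.91 MPa, compressive.

σ ≈ 38.9 MPa (compressive)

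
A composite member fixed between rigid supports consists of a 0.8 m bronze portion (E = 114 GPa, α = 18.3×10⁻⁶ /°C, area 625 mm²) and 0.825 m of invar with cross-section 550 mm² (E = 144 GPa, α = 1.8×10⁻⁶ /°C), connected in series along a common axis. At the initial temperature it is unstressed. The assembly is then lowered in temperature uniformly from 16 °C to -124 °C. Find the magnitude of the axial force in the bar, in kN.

With the walls removed the bar would change length by δ_free = Σ αᵢΔT Lᵢ = 18.3×10⁻⁶×140×800 + 1.8×10⁻⁶×140×825 = 2.257 mm.
Since the ends are fixed, an axial force P builds up, equal in every segment, with P · Σ Lᵢ/(AᵢEᵢ) = δ_free.
The series flexibility is Σ Lᵢ/(AᵢEᵢ) = 800/(625×114×10³) + 825/(550×144×10³) = 2.164×10⁻⁵ mm/N.
P = 2.257 / 2.164×10⁻⁵ = 104300 N = 104.3 kN, tensile.

P ≈ 104 kN (tensile)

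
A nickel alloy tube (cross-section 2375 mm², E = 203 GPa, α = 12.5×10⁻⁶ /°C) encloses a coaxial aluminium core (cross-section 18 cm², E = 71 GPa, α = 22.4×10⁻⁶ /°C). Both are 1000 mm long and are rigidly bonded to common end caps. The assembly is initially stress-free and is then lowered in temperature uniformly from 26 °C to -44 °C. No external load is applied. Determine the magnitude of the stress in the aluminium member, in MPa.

σ ≈ 38.9 MPa (tensile)

The aluminium has the larger α, so on cooling it would change length more than the nickel alloy if both were free. The rigid plates force a common final length, so the aluminium is put into tension and the nickel alloy into compression, with equal and opposite forces P (no external load).
Compatibility of the two members (thermal + elastic change equal): (α₁ − α₂)ΔT = P·[1/(A₁E₁) + 1/(A₂E₂)].
|α₁ − α₂|·ΔT = 9.9×10⁻⁶ × 70 = 0.000693.
1/(A₁E₁) + 1/(A₂E₂) = 1/(2375×203×10³) + 1/(1800×71×10³) = 9.899×10⁻⁹ N⁻¹.
So P = 0.000693 / 9.899×10⁻⁹ = 70.01 kN.
σ_{aluminium} = P/A₂ = 70010/1800 = 38.89 MPa, tensile.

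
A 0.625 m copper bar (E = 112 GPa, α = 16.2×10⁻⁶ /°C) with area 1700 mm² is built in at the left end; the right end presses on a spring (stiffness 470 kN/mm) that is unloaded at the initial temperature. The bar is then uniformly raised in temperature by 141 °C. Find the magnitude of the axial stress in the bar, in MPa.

σ ≈ 155 MPa (compressive)

The unrestrained thermal change is αΔT L = 16.2×10⁻⁶ × 141 × 625 = 1.428 mm.
Let P be the compressive force at the spring. The bar shortens elastically by PL/(AE) and the spring compresses by P/k; together these equal δ_free.
So P = δ_free / [L/(AE) + 1/k] = 1.428 / [ 625/(1700×112×10³) + 1/(470×10³) ].
P = 1.428 / 5.41×10⁻⁶ = 263900 N.
σ = P/A = 263900/1700 = 155.2 MPa.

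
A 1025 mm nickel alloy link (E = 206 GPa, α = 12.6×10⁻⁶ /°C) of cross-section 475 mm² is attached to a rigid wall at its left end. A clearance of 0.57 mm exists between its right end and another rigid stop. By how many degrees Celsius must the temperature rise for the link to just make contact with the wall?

ΔT ≈ 44.1 °C

The gap closes when αΔT L = 0.57 mm, since the link is still unstressed at that instant.
So ΔT = g/(αL) = 0.57/(12.6×10⁻⁶ × 1025) = 44.13 °C.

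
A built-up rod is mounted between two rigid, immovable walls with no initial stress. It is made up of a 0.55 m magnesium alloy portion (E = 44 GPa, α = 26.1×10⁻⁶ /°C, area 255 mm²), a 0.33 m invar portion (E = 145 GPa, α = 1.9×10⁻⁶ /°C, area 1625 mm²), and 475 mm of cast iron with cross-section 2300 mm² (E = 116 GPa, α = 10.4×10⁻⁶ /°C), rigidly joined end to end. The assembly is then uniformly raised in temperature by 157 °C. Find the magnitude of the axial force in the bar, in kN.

P ≈ 59.9 kN (compressive)

Free thermal expansion of the whole bar: Σ αᵢΔT Lᵢ = 26.1×10⁻⁶×157×550 + 1.9×10⁻⁶×157×330 + 10.4×10⁻⁶×157×475 = 3.128 mm.
The rigid supports impose zero overall length change; the single axial force P common to all segments must satisfy P Σ Lᵢ/(AᵢEᵢ) = δ_free.
Σ Lᵢ/(AᵢEᵢ) = 550/(255×44×10³) + 330/(1625×145×10³) + 475/(2300×116×10³) = 5.22×10⁻⁵ mm/N.
P = 3.128 / 5.22×10⁻⁵ = 59920 N = 59.92 kN, compressive.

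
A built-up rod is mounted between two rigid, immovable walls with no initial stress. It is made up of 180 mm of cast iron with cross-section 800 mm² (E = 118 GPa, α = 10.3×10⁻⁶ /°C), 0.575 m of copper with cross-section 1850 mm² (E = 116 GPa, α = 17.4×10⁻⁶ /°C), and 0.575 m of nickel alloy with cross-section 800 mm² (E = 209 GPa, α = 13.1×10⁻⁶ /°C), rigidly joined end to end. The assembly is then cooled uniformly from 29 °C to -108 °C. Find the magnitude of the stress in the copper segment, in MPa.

σ ≈ 179 MPa (tensile)

Free thermal contraction of the whole bar: Σ αᵢΔT Lᵢ = 10.3×10⁻⁶×137×180 + 17.4×10⁻⁶×137×575 + 13.1×10⁻⁶×137×575 = 2.657 mm.
The walls prevent any net length change, so an axial force P (same in every segment) develops. Compatibility: P · Σ Lᵢ/(AᵢEᵢ) = δ_free.
The series flexibility is Σ Lᵢ/(AᵢEᵢ) = 180/(800×118×10³) + 575/(1850×116×10³) + 575/(800×209×10³) = 8.025×10⁻⁶ mm/N.
P = 2.657 / 8.025×10⁻⁶ = 331000 N = 331 kN, tensile.
σ_{copper} = P / A = 331000 / 1850 = 178.9 MPa.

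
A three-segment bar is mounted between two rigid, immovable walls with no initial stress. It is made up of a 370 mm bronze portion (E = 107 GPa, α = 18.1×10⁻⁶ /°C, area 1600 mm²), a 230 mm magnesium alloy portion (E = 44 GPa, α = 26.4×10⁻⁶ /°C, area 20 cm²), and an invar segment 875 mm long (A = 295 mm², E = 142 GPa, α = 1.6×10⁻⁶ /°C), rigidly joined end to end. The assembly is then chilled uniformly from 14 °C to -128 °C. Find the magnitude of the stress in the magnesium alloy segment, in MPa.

σ ≈ 39.2 MPa (tensile)

If the supports were absent, the total length change would be Σ αᵢΔT Lᵢ = 18.1×10⁻⁶×142×370 + 26.4×10⁻⁶×142×230 + 1.6×10⁻⁶×142×875 = 2.012 mm.
The rigid supports impose zero overall length change; the single axial force P common to all segments must satisfy P Σ Lᵢ/(AᵢEᵢ) = δ_free.
Σ Lᵢ/(AᵢEᵢ) = 370/(1600×107×10³) + 230/(2000×44×10³) + 875/(295×142×10³) = 2.566×10⁻⁵ mm/N.
Hence P = δ_free / Σ(L/AE) = 2.012/2.566×10⁻⁵ = 78.4 kN (tensile).
σ_{magnesium alloy} = P / A = 78400 / 2000 = 39.2 MPa.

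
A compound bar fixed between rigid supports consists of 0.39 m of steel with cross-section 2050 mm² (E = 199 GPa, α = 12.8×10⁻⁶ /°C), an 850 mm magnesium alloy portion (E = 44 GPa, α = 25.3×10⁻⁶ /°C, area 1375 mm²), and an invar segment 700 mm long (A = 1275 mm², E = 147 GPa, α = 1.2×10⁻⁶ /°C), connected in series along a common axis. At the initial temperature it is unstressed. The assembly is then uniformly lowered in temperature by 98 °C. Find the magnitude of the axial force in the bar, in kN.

P ≈ 143 kN (tensile)

If the supports were absent, the total length change would be Σ αᵢΔT Lᵢ = 12.8×10⁻⁶×98×390 + 25.3×10⁻⁶×98×850 + 1.2×10⁻⁶×98×700 = 2.679 mm.
The rigid supports impose zero overall length change; the single axial force P common to all segments must satisfy P Σ Lᵢ/(AᵢEᵢ) = δ_free.
The series flexibility is Σ Lᵢ/(AᵢEᵢ) = 390/(2050×199×10³) + 850/(1375×44×10³) + 700/(1275×147×10³) = 1.874×10⁻⁵ mm/N.
Hence P = δ_free / Σ(L/AE) = 2.679/1.874×10⁻⁵ = 143 kN (tensile).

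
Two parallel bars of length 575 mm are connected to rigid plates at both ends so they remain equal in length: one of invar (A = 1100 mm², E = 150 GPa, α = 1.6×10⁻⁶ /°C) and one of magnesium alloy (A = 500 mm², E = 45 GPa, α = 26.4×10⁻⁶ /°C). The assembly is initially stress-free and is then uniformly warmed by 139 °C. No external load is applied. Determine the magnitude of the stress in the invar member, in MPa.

The magnesium alloy has the larger α, so on heating it would change length more than the invar if both were free. The rigid plates force a common final length, so the magnesium alloy is put into compression and the invar into tension, with equal and opposite forces P (no external load).
Equating the net (thermal + elastic) strains gives |α₁ − α₂|·ΔT = P·[1/(A₁E₁) + 1/(A₂E₂)].
|α₁ − α₂|·ΔT = 24.8×10⁻⁶ × 139 = 0.003447.
1/(A₁E₁) + 1/(A₂E₂) = 1/(1100×150×10³) + 1/(500×45×10³) = 5.051×10⁻⁸ N⁻¹.
P = 0.003447 / 5.051×10⁻⁸ = 68250 N = 68.25 kN.
σ_{invar} = P/A₁ = 68250/1100 = 62.05 MPa, tensile.

σ ≈ 62 MPa (tensile)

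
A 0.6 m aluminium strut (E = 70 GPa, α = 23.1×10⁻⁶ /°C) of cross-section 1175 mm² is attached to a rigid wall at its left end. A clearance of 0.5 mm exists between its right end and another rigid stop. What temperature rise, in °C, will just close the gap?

ΔT ≈ 36.1 °C

Contact occurs when the free expansion equals the gap: αΔT L = 0.5 mm.
ΔT = 0.5 / (23.1×10⁻⁶ × 600) = 36.08 °C.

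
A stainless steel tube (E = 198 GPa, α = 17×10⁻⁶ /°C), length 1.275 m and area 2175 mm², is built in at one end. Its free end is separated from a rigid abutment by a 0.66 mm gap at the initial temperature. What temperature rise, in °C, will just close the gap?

The gap closes when αΔT L = 0.66 mm, since the tube is still unstressed at that instant.
ΔT = 0.66 / (17×10⁻⁶ × 1275) = 30.45 °C.

ΔT ≈ 30.4 °C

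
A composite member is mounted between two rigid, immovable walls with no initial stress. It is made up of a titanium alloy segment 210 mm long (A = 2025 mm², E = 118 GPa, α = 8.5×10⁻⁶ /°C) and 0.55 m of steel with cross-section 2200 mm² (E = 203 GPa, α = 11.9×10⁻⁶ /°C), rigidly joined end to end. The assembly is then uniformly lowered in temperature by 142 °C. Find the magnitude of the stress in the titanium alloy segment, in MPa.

Free thermal contraction of the whole bar: Σ αᵢΔT Lᵢ = 8.5×10⁻⁶×142×210 + 11.9×10⁻⁶×142×550 = 1.183 mm.
The walls prevent any net length change, so an axial force P (same in every segment) develops. Compatibility: P · Σ Lᵢ/(AᵢEᵢ) = δ_free.
Σ Lᵢ/(AᵢEᵢ) = 210/(2025×118×10³) + 550/(2200×203×10³) = 2.11×10⁻⁶ mm/N.
Hence P = δ_free / Σ(L/AE) = 1.183/2.11×10⁻⁶ = 560.5 kN (tensile).
σ_{titanium alloy} = P / A = 560500 / 2025 = 276.8 MPa.

σ ≈ 277 MPa (tensile)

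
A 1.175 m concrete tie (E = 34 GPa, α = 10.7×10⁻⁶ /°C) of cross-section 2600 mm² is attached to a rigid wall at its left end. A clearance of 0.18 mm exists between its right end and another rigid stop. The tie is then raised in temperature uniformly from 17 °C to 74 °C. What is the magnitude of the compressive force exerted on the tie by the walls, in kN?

Free thermal elongation = αΔT L = 10.7×10⁻⁶ × 57 × 1175 = 0.7166 mm.
This exceeds the 0.18 mm gap, so the wall pushes back. The portion of expansion that must be recovered elastically is δ_free − gap = 0.7166 − 0.18 = 0.5366 mm.
So σ = E(δ_free − g)/L = 34×10³ × 0.5366/1175 = 15.53 MPa.
P = σA = 15.53 × 2600 = 40.37 kN.

P ≈ 40.4 kN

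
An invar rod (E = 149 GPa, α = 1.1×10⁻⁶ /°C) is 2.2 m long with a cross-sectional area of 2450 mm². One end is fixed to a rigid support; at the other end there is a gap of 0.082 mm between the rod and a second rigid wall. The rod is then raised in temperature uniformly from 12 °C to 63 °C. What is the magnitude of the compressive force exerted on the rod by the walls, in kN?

P ≈ 6.87 kN

Unrestrained expansion: δ_free = αΔT L = 1.1×10⁻⁶ × 51 × 2200 = 0.1234 mm.
The gap closes (δ_free > 0.082 mm) and the wall then resists a further 0.1234 − 0.082 = 0.04142 mm of expansion.
So σ = E(δ_free − g)/L = 149×10³ × 0.04142/2200 = 2.805 MPa.
P = σA = 2.805 × 2450 = 6.873 kN.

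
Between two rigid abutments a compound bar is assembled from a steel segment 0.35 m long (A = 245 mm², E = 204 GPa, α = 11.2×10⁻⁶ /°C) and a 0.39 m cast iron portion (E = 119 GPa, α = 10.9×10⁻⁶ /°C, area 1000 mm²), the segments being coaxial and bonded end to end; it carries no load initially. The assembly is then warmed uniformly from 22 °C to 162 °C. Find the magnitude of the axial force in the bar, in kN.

With the walls removed the bar would change length by δ_free = Σ αᵢΔT Lᵢ = 11.2×10⁻⁶×140×350 + 10.9×10⁻⁶×140×390 = 1.144 mm.
Since the ends are fixed, an axial force P builds up, equal in every segment, with P · Σ Lᵢ/(AᵢEᵢ) = δ_free.
Σ Lᵢ/(AᵢEᵢ) = 350/(245×204×10³) + 390/(1000×119×10³) = 1.028×10⁻⁵ mm/N.
Hence P = δ_free / Σ(L/AE) = 1.144/1.028×10⁻⁵ = 111.3 kN (compressive).

P ≈ 111 kN (compressive)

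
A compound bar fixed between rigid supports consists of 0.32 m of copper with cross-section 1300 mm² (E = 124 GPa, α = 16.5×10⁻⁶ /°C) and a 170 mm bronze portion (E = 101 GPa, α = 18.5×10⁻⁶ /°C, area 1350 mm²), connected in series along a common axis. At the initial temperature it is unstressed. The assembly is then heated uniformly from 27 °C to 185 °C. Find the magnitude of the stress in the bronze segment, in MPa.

σ ≈ 305 MPa (compressive)

With the walls removed the bar would change length by δ_free = Σ αᵢΔT Lᵢ = 16.5×10⁻⁶×158×320 + 18.5×10⁻⁶×158×170 = 1.331 mm.
Since the ends are fixed, an axial force P builds up, equal in every segment, with P · Σ Lᵢ/(AᵢEᵢ) = δ_free.
Σ Lᵢ/(AᵢEᵢ) = 320/(1300×124×10³) + 170/(1350×101×10³) = 3.232×10⁻⁶ mm/N.
So P = 1.331 / 3.232×10⁻⁶ = 411.9 kN, compressive.
σ_{bronze} = P / A = 411900 / 1350 = 305.1 MPa.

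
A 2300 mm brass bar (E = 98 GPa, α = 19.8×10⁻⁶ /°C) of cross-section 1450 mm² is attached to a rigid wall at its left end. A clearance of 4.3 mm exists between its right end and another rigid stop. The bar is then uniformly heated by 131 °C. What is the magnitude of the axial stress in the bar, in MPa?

If the wall were absent the bar would grow by αΔT L = 19.8×10⁻⁶ × 131 × 2300 = 5.966 mm.
This exceeds the 4.3 mm gap, so the wall pushes back. The portion of expansion that must be recovered elastically is δ_free − gap = 5.966 − 4.3 = 1.666 mm.
Compatibility: PL/(AE) = 1.666 mm, so σ = P/A = E × (1.666/2300) = 70.98 MPa.

σ ≈ 71 MPa (compressive)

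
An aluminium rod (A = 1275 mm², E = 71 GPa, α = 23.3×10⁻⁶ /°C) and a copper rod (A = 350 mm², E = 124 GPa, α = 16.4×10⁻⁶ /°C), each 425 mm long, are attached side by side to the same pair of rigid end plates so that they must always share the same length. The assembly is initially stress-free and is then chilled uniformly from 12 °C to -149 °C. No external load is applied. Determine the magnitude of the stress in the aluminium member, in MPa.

σ ≈ 25.6 MPa (tensile)

Equilibrium of a rigid end plate with no external load gives equal and opposite internal forces ±P in the two members. Since α_{aluminium} > α_{copper}, cooling drives the aluminium into tension and the copper into compression.
Compatibility of the two members (thermal + elastic change equal): (α₁ − α₂)ΔT = P·[1/(A₁E₁) + 1/(A₂E₂)].
|α₁ − α₂|·ΔT = 6.9×10⁻⁶ × 161 = 0.001111.
1/(A₁E₁) + 1/(A₂E₂) = 1/(1275×71×10³) + 1/(350×124×10³) = 3.409×10⁻⁸ N⁻¹.
So P = 0.001111 / 3.409×10⁻⁸ = 32.59 kN.
σ_{aluminium} = P/A₁ = 32590/1275 = 25.56 MPa, tensile.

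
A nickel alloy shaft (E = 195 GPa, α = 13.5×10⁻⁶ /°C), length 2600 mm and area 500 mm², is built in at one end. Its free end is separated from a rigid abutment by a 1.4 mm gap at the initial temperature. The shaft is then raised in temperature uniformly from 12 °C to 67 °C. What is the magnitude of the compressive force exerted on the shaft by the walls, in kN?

P ≈ 19.9 kN

If the wall were absent the shaft would grow by αΔT L = 13.5×10⁻⁶ × 55 × 2600 = 1.93 mm.
After closing the 1.4 mm clearance, 1.93 − 1.4 = 0.5305 mm of expansion remains to be suppressed by the wall.
That suppressed elongation corresponds to σ = E·Δ/L = 195×10³ × 0.5305/2600 = 39.79 MPa.
P = σA = 39.79 × 500 = 19.89 kN.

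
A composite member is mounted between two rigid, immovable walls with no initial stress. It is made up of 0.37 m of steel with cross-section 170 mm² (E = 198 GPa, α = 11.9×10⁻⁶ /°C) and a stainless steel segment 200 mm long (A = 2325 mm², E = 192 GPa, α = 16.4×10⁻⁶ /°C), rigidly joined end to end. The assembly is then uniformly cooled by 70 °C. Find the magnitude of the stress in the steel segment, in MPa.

With the walls removed the bar would change length by δ_free = Σ αᵢΔT Lᵢ = 11.9×10⁻⁶×70×370 + 16.4×10⁻⁶×70×200 = 0.5378 mm.
The walls prevent any net length change, so an axial force P (same in every segment) develops. Compatibility: P · Σ Lᵢ/(AᵢEᵢ) = δ_free.
Σ Lᵢ/(AᵢEᵢ) = 370/(170×198×10³) + 200/(2325×192×10³) = 1.144×10⁻⁵ mm/N.
So P = 0.5378 / 1.144×10⁻⁵ = 47.01 kN, tensile.
σ_{steel} = P / A = 47010 / 170 = 276.5 MPa.

σ ≈ 277 MPa (tensile)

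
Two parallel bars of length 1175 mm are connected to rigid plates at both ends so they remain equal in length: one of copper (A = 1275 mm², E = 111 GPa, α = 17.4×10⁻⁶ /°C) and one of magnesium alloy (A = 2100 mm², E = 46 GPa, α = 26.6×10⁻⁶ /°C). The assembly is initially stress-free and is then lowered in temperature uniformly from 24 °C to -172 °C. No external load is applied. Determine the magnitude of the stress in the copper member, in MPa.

Equilibrium of a rigid end plate with no external load gives equal and opposite internal forces ±P in the two members. Since α_{magnesium alloy} > α_{copper}, cooling drives the magnesium alloy into tension and the copper into compression.
Equating the net (thermal + elastic) strains gives |α₁ − α₂|·ΔT = P·[1/(A₁E₁) + 1/(A₂E₂)].
|α₁ − α₂|·ΔT = 9.2×10⁻⁶ × 196 = 0.001803.
1/(A₁E₁) + 1/(A₂E₂) = 1/(1275×111×10³) + 1/(2100×46×10³) = 1.742×10⁻⁸ N⁻¹.
P = 0.001803 / 1.742×10⁻⁸ = 103500 N = 103.5 kN.
σ_{copper} = P/A₁ = 103500/1275 = 81.2 MPa, compressive.

σ ≈ 81.2 MPa (compressive)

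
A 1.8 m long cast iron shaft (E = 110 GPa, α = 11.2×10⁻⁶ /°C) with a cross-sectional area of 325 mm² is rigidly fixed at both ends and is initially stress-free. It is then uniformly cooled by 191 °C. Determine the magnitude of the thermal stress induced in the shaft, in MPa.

σ ≈ 235 MPa (tensile)

The supports are rigid, so the total axial strain is zero. The restrained thermal strain is ε = αΔT = 11.2×10⁻⁶ × 191 = 2139.2×10⁻⁶.
Hence σ = E·αΔT = 110×10³ × 2139.2×10⁻⁶ = 235.3 MPa, tensile.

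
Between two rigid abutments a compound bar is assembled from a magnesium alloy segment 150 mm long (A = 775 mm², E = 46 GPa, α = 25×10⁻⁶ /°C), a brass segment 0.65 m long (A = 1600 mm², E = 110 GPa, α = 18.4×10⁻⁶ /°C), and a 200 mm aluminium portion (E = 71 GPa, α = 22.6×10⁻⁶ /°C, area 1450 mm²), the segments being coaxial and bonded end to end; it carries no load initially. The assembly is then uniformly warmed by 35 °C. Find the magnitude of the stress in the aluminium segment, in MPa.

Free thermal expansion of the whole bar: Σ αᵢΔT Lᵢ = 25×10⁻⁶×35×150 + 18.4×10⁻⁶×35×650 + 22.6×10⁻⁶×35×200 = 0.708 mm.
The rigid supports impose zero overall length change; the single axial force P common to all segments must satisfy P Σ Lᵢ/(AᵢEᵢ) = δ_free.
The series flexibility is Σ Lᵢ/(AᵢEᵢ) = 150/(775×46×10³) + 650/(1600×110×10³) + 200/(1450×71×10³) = 9.843×10⁻⁶ mm/N.
P = 0.708 / 9.843×10⁻⁶ = 71930 N = 71.93 kN, compressive.
σ_{aluminium} = P / A = 71930 / 1450 = 49.61 MPa.

σ ≈ 49.6 MPa (compressive)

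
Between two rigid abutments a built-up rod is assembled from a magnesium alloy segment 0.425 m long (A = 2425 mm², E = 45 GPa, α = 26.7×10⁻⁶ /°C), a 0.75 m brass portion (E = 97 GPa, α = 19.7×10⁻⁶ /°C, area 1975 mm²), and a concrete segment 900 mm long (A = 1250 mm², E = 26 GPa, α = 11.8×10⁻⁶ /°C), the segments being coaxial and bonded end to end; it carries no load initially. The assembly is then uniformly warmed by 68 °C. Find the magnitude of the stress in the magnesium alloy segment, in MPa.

Free thermal expansion of the whole bar: Σ αᵢΔT Lᵢ = 26.7×10⁻⁶×68×425 + 19.7×10⁻⁶×68×750 + 11.8×10⁻⁶×68×900 = 2.498 mm.
The walls prevent any net length change, so an axial force P (same in every segment) develops. Compatibility: P · Σ Lᵢ/(AᵢEᵢ) = δ_free.
The series flexibility is Σ Lᵢ/(AᵢEᵢ) = 425/(2425×45×10³) + 750/(1975×97×10³) + 900/(1250×26×10³) = 3.55×10⁻⁵ mm/N.
Hence P = δ_free / Σ(L/AE) = 2.498/3.55×10⁻⁵ = 70.38 kN (compressive).
σ_{magnesium alloy} = P / A = 70380 / 2425 = 29.02 MPa.

σ ≈ 29 MPa (compressive)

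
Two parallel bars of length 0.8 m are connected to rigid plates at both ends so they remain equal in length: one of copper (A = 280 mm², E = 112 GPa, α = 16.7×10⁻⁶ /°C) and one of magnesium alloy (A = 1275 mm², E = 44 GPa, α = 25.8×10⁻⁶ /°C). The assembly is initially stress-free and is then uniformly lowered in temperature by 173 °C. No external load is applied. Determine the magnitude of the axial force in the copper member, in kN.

Both members must finish at the same length. With the larger α, the magnesium alloy tends to over-contract; the plates restrain it, putting the magnesium alloy in tension and the copper in compression. With no external load the two internal forces are equal and opposite, magnitude P.
Compatibility of the two members (thermal + elastic change equal): (α₁ − α₂)ΔT = P·[1/(A₁E₁) + 1/(A₂E₂)].
|α₁ − α₂|·ΔT = 9.1×10⁻⁶ × 173 = 0.001574.
1/(A₁E₁) + 1/(A₂E₂) = 1/(280×112×10³) + 1/(1275×44×10³) = 4.971×10⁻⁸ N⁻¹.
P = 0.001574 / 4.971×10⁻⁸ = 31670 N = 31.67 kN.

P ≈ 31.7 kN (compressive in the copper)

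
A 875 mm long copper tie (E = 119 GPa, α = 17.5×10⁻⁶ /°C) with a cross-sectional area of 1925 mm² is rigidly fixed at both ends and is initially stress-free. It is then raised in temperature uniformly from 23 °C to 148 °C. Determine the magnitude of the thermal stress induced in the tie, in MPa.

σ ≈ 260 MPa (compressive)

The supports are rigid, so the total axial strain is zero. The restrained thermal strain is ε = αΔT = 17.5×10⁻⁶ × 125 = 2187.5×10⁻⁶.
σ = EαΔT = 119×10³ × 17.5×10⁻⁶ × 125 = 260.3 MPa (compressive; the tie is trying to expand).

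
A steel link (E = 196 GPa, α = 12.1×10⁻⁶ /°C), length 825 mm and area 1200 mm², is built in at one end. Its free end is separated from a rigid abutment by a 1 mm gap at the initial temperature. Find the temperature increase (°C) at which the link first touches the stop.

Contact occurs when the free expansion equals the gap: αΔT L = 1 mm.
ΔT = 1 / (12.1×10⁻⁶ × 825) = 100.2 °C.

ΔT ≈ 100 °C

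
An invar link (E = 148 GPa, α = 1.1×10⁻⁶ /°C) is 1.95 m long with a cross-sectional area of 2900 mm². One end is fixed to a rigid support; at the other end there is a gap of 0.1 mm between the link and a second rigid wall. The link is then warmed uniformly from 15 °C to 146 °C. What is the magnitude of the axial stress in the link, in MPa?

Unrestrained expansion: δ_free = αΔT L = 1.1×10⁻⁶ × 131 × 1950 = 0.281 mm.
After closing the 0.1 mm clearance, 0.281 − 0.1 = 0.181 mm of expansion remains to be suppressed by the wall.
So σ = E(δ_free − g)/L = 148×10³ × 0.181/1950 = 13.74 MPa.

σ ≈ 13.7 MPa (compressive)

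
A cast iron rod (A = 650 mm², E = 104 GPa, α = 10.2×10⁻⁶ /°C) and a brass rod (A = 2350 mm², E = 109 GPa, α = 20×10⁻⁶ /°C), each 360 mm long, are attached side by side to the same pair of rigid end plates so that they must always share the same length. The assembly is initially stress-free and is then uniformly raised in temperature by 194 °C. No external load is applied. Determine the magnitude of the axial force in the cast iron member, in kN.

Equilibrium of a rigid end plate with no external load gives equal and opposite internal forces ±P in the two members. Since α_{brass} > α_{cast iron}, heating drives the brass into compression and the cast iron into tension.
Equating the net (thermal + elastic) strains gives |α₁ − α₂|·ΔT = P·[1/(A₁E₁) + 1/(A₂E₂)].
|α₁ − α₂|·ΔT = 9.8×10⁻⁶ × 194 = 0.001901.
1/(A₁E₁) + 1/(A₂E₂) = 1/(650×104×10³) + 1/(2350×109×10³) = 1.87×10⁻⁸ N⁻¹.
So P = 0.001901 / 1.87×10⁻⁸ = 101.7 kN.

P ≈ 102 kN (tensile in the cast iron)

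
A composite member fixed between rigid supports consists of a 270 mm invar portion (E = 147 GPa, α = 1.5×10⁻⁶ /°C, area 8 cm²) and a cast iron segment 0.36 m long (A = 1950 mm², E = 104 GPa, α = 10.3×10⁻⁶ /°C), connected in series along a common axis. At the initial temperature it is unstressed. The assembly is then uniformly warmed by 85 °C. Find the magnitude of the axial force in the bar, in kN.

P ≈ 85.9 kN (compressive)

If the supports were absent, the total length change would be Σ αᵢΔT Lᵢ = 1.5×10⁻⁶×85×270 + 10.3×10⁻⁶×85×360 = 0.3496 mm.
The walls prevent any net length change, so an axial force P (same in every segment) develops. Compatibility: P · Σ Lᵢ/(AᵢEᵢ) = δ_free.
Σ Lᵢ/(AᵢEᵢ) = 270/(800×147×10³) + 360/(1950×104×10³) = 4.071×10⁻⁶ mm/N.
P = 0.3496 / 4.071×10⁻⁶ = 85880 N = 85.88 kN, compressive.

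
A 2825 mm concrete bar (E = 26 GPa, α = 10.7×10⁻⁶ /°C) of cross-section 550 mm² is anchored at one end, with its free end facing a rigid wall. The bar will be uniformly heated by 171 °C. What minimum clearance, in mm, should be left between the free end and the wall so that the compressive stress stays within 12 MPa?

Free expansion if unrestrained: δ_free = αΔT L = 10.7×10⁻⁶ × 171 × 2825 = 5.169 mm.
At the allowable stress the elastic shortening the wall may impose is σL/E = 12 × 2825 / (26×10³) = 1.304 mm.
So the gap has to take up the difference, g_min = δ_free − σL/E = 5.169 − 1.304 = 3.865 mm.

g ≈ 3.87 mm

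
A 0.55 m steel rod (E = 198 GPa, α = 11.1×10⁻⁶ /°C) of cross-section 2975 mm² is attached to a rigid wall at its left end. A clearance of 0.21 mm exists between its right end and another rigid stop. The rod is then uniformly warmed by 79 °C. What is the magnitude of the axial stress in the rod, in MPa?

If the wall were absent the rod would grow by αΔT L = 11.1×10⁻⁶ × 79 × 550 = 0.4823 mm.
After closing the 0.21 mm clearance, 0.4823 − 0.21 = 0.2723 mm of expansion remains to be suppressed by the wall.
Compatibility: PL/(AE) = 0.2723 mm, so σ = P/A = E × (0.2723/550) = 98.03 MPa.

σ ≈ 98 MPa (compressive)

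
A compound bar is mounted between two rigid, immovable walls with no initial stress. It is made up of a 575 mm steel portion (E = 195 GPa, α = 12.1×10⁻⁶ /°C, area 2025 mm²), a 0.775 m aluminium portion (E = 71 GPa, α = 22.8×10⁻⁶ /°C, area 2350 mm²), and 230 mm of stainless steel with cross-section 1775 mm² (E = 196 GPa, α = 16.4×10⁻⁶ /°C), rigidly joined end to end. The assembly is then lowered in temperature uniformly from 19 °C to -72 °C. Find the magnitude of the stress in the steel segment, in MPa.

σ ≈ 189 MPa (tensile)

If the supports were absent, the total length change would be Σ αᵢΔT Lᵢ = 12.1×10⁻⁶×91×575 + 22.8×10⁻⁶×91×775 + 16.4×10⁻⁶×91×230 = 2.584 mm.
The rigid supports impose zero overall length change; the single axial force P common to all segments must satisfy P Σ Lᵢ/(AᵢEᵢ) = δ_free.
The series flexibility is Σ Lᵢ/(AᵢEᵢ) = 575/(2025×195×10³) + 775/(2350×71×10³) + 230/(1775×196×10³) = 6.762×10⁻⁶ mm/N.
Hence P = δ_free / Σ(L/AE) = 2.584/6.762×10⁻⁶ = 382.2 kN (tensile).
σ_{steel} = P / A = 382200 / 2025 = 188.7 MPa.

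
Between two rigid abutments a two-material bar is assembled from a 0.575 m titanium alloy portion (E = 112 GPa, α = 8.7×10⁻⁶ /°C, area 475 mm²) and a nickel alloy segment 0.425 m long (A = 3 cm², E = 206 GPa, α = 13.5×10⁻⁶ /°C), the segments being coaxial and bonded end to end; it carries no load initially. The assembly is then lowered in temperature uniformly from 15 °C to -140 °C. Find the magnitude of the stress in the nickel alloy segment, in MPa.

With the walls removed the bar would change length by δ_free = Σ αᵢΔT Lᵢ = 8.7×10⁻⁶×155×575 + 13.5×10⁻⁶×155×425 = 1.665 mm.
Since the ends are fixed, an axial force P builds up, equal in every segment, with P · Σ Lᵢ/(AᵢEᵢ) = δ_free.
Σ Lᵢ/(AᵢEᵢ) = 575/(475×112×10³) + 425/(300×206×10³) = 1.769×10⁻⁵ mm/N.
So P = 1.665 / 1.769×10⁻⁵ = 94.13 kN, tensile.
σ_{nickel alloy} = P / A = 94130 / 300 = 313.8 MPa.

σ ≈ 314 MPa (tensile)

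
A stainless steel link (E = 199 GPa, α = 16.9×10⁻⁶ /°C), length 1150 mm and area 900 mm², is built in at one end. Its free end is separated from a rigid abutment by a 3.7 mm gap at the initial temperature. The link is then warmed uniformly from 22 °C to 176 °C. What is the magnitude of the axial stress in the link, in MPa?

If the wall were absent the link would grow by αΔT L = 16.9×10⁻⁶ × 154 × 1150 = 2.993 mm.
Since δ_free = 2.99 mm is less than the 3.7 mm gap, the link never touches the wall. No axial force develops.

σ ≈ 0 MPa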